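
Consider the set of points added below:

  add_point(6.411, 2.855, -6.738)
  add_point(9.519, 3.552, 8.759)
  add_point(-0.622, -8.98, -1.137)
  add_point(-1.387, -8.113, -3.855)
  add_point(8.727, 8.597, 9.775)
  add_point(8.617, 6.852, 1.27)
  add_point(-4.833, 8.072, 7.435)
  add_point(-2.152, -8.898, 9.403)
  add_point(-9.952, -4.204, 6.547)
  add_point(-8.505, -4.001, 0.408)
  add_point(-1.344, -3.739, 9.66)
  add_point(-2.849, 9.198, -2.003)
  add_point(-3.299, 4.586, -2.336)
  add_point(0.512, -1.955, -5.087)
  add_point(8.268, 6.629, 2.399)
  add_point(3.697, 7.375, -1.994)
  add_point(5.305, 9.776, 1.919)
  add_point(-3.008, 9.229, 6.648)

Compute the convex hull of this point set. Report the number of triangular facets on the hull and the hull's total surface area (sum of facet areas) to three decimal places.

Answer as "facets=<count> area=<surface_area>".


17 of the 18 inputs are extreme points: [0, 1, 2, 3, 4, 5, 6, 7, 8, 9, 10, 11, 12, 13, 15, 16, 17].

Area of each hull facet:
  f1: (p0, p2, p1) → 114.1034
  f2: (p7, p2, p8) → 50.0254
  f3: (p7, p2, p1) → 90.1723
  f4: (p10, p7, p8) → 23.4152
  f5: (p3, p0, p2) → 19.5132
  f6: (p3, p2, p8) → 18.5829
  f7: (p3, p9, p8) → 23.1559
  f8: (p5, p0, p1) → 29.0748
  f9: (p5, p16, p0) → 20.0162
  f10: (p6, p10, p8) → 55.1518
  f11: (p11, p16, p17) → 35.6659
  f12: (p11, p6, p17) → 9.3013
  f13: (p11, p12, p9) → 12.8002
  f14: (p11, p9, p8) → 44.1144
  f15: (p11, p6, p8) → 64.2448
  f16: (p13, p3, p9) → 30.1996
  f17: (p13, p12, p9) → 39.3775
  f18: (p13, p3, p0) → 13.9145
  f19: (p13, p11, p0) → 44.6721
  f20: (p13, p11, p12) → 11.5952
  f21: (p4, p5, p1) → 20.8729
  f22: (p4, p5, p16) → 18.6957
  f23: (p4, p16, p17) → 41.1656
  f24: (p4, p6, p17) → 10.6067
  f25: (p4, p6, p10) → 82.9977
  f26: (p4, p7, p1) → 35.7309
  f27: (p4, p10, p7) → 21.0709
  f28: (p15, p16, p0) → 11.8602
  f29: (p15, p11, p0) → 20.3010
  f30: (p15, p11, p16) → 16.2351
Σ area = 1028.633

Euler: V−E+F = 17−45+30 = 2.

facets=30 area=1028.633


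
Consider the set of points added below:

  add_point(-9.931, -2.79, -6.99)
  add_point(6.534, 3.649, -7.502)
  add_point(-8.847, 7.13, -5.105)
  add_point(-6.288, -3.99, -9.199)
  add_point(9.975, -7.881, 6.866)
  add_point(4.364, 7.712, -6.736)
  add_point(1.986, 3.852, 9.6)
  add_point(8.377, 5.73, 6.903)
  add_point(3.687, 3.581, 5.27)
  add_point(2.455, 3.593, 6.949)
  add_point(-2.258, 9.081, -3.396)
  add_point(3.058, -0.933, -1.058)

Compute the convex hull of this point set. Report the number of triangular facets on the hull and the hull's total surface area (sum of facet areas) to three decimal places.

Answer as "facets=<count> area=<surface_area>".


Extreme-point indices: [0, 1, 2, 3, 4, 5, 6, 7, 10] — 9 of 12 on the boundary.

Area of each hull facet:
  f1: (p6, p4, p0) → 154.6108
  f2: (p2, p6, p0) → 94.1605
  f3: (p2, p6, p10) → 47.8152
  f4: (p7, p6, p10) → 51.8414
  f5: (p7, p6, p4) → 48.6499
  f6: (p7, p1, p4) → 99.6896
  f7: (p3, p2, p0) → 21.6429
  f8: (p3, p4, p0) → 49.3107
  f9: (p3, p1, p4) → 140.4150
  f10: (p5, p2, p10) → 20.0581
  f11: (p5, p7, p10) → 53.5162
  f12: (p5, p7, p1) → 33.3650
  f13: (p5, p3, p1) → 34.9977
  f14: (p5, p3, p2) → 78.9518
Σ area = 929.025

Euler characteristic 9−21+14 = 2 ✓

facets=14 area=929.025


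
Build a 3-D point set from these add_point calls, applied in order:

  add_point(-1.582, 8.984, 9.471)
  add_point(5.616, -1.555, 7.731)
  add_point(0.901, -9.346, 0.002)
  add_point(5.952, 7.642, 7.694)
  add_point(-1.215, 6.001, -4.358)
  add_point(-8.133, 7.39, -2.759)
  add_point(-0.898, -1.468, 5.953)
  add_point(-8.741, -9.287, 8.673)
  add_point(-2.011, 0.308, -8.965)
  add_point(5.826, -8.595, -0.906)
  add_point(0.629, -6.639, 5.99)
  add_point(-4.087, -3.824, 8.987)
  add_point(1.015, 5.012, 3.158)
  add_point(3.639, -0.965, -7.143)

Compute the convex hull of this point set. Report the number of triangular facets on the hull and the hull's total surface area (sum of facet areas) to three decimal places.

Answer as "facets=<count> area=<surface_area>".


12 of the 14 inputs are extreme points: [0, 1, 2, 3, 4, 5, 7, 8, 9, 10, 11, 13].

Triangle areas on the boundary:
  f1: (p8, p2, p7) → 83.9761
  f2: (p5, p8, p7) → 111.5020
  f3: (p0, p5, p7) → 130.2571
  f4: (p0, p5, p3) → 53.3568
  f5: (p0, p1, p3) → 35.8212
  f6: (p4, p5, p3) → 49.1098
  f7: (p4, p5, p8) → 26.1976
  f8: (p9, p2, p7) → 17.6948
  f9: (p9, p8, p2) → 34.1626
  f10: (p9, p1, p3) → 39.9316
  f11: (p11, p1, p7) → 22.0127
  f12: (p11, p0, p7) → 22.9838
  f13: (p11, p0, p1) → 60.0436
  f14: (p10, p1, p7) → 24.4964
  f15: (p10, p9, p7) → 32.2104
  f16: (p10, p9, p1) → 32.3943
  f17: (p13, p9, p3) → 85.8875
  f18: (p13, p9, p8) → 25.6833
  f19: (p13, p4, p3) → 62.8673
  f20: (p13, p4, p8) → 22.1846
Σ area = 972.774

Euler: V−E+F = 12−30+20 = 2.

facets=20 area=972.774


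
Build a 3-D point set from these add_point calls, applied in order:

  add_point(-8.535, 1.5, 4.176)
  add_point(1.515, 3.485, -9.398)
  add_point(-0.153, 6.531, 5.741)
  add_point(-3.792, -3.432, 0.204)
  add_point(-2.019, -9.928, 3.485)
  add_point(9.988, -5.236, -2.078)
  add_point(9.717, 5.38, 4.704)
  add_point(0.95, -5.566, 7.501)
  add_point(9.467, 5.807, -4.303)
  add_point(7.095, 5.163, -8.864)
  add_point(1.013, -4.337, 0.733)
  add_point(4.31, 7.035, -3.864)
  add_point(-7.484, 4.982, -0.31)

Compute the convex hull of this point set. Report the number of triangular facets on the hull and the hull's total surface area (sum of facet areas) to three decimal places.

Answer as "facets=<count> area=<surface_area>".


Points on the hull: [0, 1, 2, 3, 4, 5, 6, 7, 8, 9, 11, 12] (12 of 13).

Facet areas (half cross-product norm):
  f1: (p4, p1, p5) → 99.1262
  f2: (p12, p1, p11) → 43.4040
  f3: (p9, p1, p5) → 37.2833
  f4: (p9, p1, p11) → 16.9323
  f5: (p7, p6, p5) → 76.5995
  f6: (p7, p4, p5) → 43.3796
  f7: (p7, p4, p0) → 40.3824
  f8: (p2, p6, p11) → 45.7370
  f9: (p2, p12, p11) → 49.5540
  f10: (p2, p12, p0) → 26.9094
  f11: (p2, p7, p0) → 55.6311
  f12: (p2, p7, p6) → 60.2273
  f13: (p3, p4, p1) → 35.1597
  f14: (p3, p12, p1) → 55.5646
  f15: (p3, p4, p0) → 26.2703
  f16: (p3, p12, p0) → 22.6722
  f17: (p8, p6, p11) → 23.9679
  f18: (p8, p9, p11) → 12.9466
  f19: (p8, p6, p5) → 49.3168
  f20: (p8, p9, p5) → 29.1354
Σ area = 850.200

Check V−E+F: 12 − 30 + 20 = 2.

facets=20 area=850.200


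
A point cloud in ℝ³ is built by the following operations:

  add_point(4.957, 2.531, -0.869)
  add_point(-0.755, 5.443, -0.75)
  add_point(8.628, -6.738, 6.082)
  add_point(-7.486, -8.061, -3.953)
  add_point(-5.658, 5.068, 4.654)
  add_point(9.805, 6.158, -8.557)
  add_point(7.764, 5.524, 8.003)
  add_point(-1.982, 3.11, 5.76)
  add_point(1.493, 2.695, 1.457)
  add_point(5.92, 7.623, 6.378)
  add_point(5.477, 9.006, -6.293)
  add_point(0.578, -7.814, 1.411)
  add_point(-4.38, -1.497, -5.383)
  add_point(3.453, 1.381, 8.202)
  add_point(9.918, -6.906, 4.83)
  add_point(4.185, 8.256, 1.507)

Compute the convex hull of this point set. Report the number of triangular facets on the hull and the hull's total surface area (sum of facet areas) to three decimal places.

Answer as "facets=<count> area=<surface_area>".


Hull vertices (12/16): indices [2, 3, 4, 5, 6, 9, 10, 11, 12, 13, 14, 15].

Facet areas (half cross-product norm):
  f1: (p5, p14, p3) → 175.0208
  f2: (p12, p4, p3) → 42.8813
  f3: (p12, p4, p10) → 83.7744
  f4: (p12, p5, p3) → 35.4036
  f5: (p12, p5, p10) → 40.1241
  f6: (p9, p5, p10) → 34.2010
  f7: (p11, p14, p3) → 11.7145
  f8: (p11, p2, p14) → 8.1727
  f9: (p11, p2, p13) → 44.7257
  f10: (p11, p4, p3) → 69.5171
  f11: (p11, p4, p13) → 61.0364
  f12: (p15, p4, p10) → 38.0915
  f13: (p15, p9, p10) → 9.9903
  f14: (p15, p9, p4) → 28.1678
  f15: (p6, p5, p14) → 105.7943
  f16: (p6, p9, p5) → 24.0491
  f17: (p6, p2, p14) → 10.8796
  f18: (p6, p2, p13) → 28.9806
  f19: (p6, p4, p13) → 29.0050
  f20: (p6, p9, p4) → 16.9310
Σ area = 898.460

Check V−E+F: 12 − 30 + 20 = 2.

facets=20 area=898.460


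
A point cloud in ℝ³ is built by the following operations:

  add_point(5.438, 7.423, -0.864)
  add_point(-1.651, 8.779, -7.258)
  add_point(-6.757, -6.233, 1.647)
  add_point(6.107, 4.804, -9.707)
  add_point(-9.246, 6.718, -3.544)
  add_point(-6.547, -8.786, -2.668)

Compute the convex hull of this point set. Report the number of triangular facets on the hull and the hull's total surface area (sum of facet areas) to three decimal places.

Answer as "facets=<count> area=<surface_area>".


facets=8 area=504.051

6 of the 6 inputs are extreme points: [0, 1, 2, 3, 4, 5].

Facet areas (half cross-product norm):
  f1: (p2, p5, p4) → 35.1176
  f2: (p0, p2, p4) → 103.8580
  f3: (p0, p5, p3) → 90.1200
  f4: (p0, p2, p5) → 45.1074
  f5: (p1, p5, p4) → 68.1833
  f6: (p1, p5, p3) → 84.5029
  f7: (p1, p0, p4) → 39.6718
  f8: (p1, p0, p3) → 37.4902
Σ area = 504.051

Check V−E+F: 6 − 12 + 8 = 2.


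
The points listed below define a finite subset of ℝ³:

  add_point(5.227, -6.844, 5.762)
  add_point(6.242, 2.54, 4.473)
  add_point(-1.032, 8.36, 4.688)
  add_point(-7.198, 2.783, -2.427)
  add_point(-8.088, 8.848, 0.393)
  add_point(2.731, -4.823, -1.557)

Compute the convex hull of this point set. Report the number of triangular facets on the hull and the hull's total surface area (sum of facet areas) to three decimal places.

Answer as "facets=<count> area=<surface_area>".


Extreme-point indices: [0, 1, 2, 3, 4, 5] — 6 of 6 on the boundary.

Triangle areas on the boundary:
  f1: (p3, p0, p4) → 55.1200
  f2: (p2, p1, p4) → 27.8869
  f3: (p2, p0, p4) → 62.1120
  f4: (p2, p0, p1) → 37.6668
  f5: (p5, p1, p4) → 80.8204
  f6: (p5, p3, p4) → 33.1629
  f7: (p5, p0, p1) → 35.8062
  f8: (p5, p3, p0) → 44.3778
Σ area = 376.953

Check V−E+F: 6 − 12 + 8 = 2.

facets=8 area=376.953


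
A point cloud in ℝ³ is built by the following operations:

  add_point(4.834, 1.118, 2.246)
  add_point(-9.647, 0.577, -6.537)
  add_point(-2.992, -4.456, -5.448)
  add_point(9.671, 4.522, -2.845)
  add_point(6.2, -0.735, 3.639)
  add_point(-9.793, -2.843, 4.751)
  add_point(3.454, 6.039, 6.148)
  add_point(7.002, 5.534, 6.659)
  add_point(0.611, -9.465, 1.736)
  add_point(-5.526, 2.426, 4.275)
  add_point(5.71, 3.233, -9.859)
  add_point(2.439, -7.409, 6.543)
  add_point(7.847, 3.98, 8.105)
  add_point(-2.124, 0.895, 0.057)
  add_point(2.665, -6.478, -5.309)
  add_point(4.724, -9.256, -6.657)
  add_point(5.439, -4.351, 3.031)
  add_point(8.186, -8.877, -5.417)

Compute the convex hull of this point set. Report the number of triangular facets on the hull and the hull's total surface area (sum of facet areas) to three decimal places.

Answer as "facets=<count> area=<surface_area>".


facets=22 area=984.788

Points on the hull: [1, 2, 3, 5, 6, 7, 8, 9, 10, 11, 12, 15, 17] (13 of 18).

Triangle areas on the boundary:
  f1: (p1, p8, p5) → 74.5991
  f2: (p11, p8, p5) → 34.8635
  f3: (p11, p12, p5) → 83.2830
  f4: (p6, p12, p5) → 36.0446
  f5: (p10, p15, p1) → 98.7188
  f6: (p10, p6, p3) → 40.2322
  f7: (p10, p6, p1) → 124.3936
  f8: (p2, p1, p8) → 27.8373
  f9: (p2, p15, p8) → 37.6631
  f10: (p2, p15, p1) → 10.5594
  f11: (p17, p11, p8) → 27.2340
  f12: (p17, p15, p8) → 17.1698
  f13: (p17, p11, p12) → 84.7732
  f14: (p17, p12, p3) → 75.7217
  f15: (p17, p10, p3) → 52.0517
  f16: (p17, p10, p15) → 23.8098
  f17: (p7, p12, p3) → 10.1945
  f18: (p7, p6, p3) → 17.7777
  f19: (p7, p6, p12) → 3.4626
  f20: (p9, p1, p5) → 38.2453
  f21: (p9, p6, p5) → 18.0438
  f22: (p9, p6, p1) → 48.1090
Σ area = 984.788

Check V−E+F: 13 − 33 + 22 = 2.


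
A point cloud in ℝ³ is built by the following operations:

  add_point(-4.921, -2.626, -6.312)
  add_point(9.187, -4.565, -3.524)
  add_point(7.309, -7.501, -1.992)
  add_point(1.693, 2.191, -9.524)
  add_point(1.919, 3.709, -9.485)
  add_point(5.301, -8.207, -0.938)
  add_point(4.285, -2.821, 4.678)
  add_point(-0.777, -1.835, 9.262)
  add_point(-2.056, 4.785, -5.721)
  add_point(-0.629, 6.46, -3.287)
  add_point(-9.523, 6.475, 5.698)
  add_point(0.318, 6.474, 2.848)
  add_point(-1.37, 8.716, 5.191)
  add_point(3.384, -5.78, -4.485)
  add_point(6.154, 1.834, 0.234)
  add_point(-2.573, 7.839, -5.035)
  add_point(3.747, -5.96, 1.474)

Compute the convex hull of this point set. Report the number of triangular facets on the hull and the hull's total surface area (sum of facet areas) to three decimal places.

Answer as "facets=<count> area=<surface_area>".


Hull vertices (13/17): indices [0, 1, 2, 3, 4, 5, 6, 7, 10, 12, 13, 14, 15].

Facet areas (half cross-product norm):
  f1: (p7, p12, p10) → 46.8139
  f2: (p15, p12, p10) → 43.6424
  f3: (p6, p7, p12) → 38.9813
  f4: (p0, p7, p10) → 92.1212
  f5: (p0, p15, p10) → 68.9307
  f6: (p5, p0, p7) → 83.7187
  f7: (p5, p6, p7) → 20.1343
  f8: (p4, p0, p3) → 5.1657
  f9: (p4, p0, p15) → 35.9959
  f10: (p4, p3, p1) → 7.9912
  f11: (p4, p15, p12) → 32.3230
  f12: (p13, p5, p0) → 15.1524
  f13: (p13, p3, p1) → 28.6640
  f14: (p13, p0, p3) → 36.0857
  f15: (p2, p6, p1) → 16.5088
  f16: (p2, p5, p6) → 9.0846
  f17: (p2, p13, p1) → 9.4081
  f18: (p2, p13, p5) → 5.5310
  f19: (p14, p4, p1) → 42.7579
  f20: (p14, p4, p12) → 61.0080
  f21: (p14, p6, p1) → 26.6053
  f22: (p14, p6, p12) → 37.9363
Σ area = 764.560

Euler characteristic 13−33+22 = 2 ✓

facets=22 area=764.560


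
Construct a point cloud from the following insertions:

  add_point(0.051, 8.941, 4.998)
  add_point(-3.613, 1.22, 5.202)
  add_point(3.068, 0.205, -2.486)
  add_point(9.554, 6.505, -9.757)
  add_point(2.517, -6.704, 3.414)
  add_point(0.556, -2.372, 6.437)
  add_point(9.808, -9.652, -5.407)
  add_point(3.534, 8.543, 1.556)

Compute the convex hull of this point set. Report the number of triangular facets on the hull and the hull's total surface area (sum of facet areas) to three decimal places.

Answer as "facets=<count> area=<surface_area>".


facets=12 area=580.340

Points on the hull: [0, 1, 2, 3, 4, 5, 6, 7] (8 of 8).

Facet areas (half cross-product norm):
  f1: (p0, p3, p1) → 75.1363
  f2: (p5, p0, p1) → 23.2540
  f3: (p2, p6, p1) → 49.5685
  f4: (p2, p3, p1) → 37.0339
  f5: (p2, p3, p6) → 71.3031
  f6: (p7, p3, p6) → 108.3214
  f7: (p7, p0, p3) → 9.7141
  f8: (p7, p5, p6) → 102.8436
  f9: (p7, p5, p0) → 28.0338
  f10: (p4, p6, p1) → 43.1187
  f11: (p4, p5, p1) → 12.3473
  f12: (p4, p5, p6) → 19.6650
Σ area = 580.340

Euler: V−E+F = 8−18+12 = 2.


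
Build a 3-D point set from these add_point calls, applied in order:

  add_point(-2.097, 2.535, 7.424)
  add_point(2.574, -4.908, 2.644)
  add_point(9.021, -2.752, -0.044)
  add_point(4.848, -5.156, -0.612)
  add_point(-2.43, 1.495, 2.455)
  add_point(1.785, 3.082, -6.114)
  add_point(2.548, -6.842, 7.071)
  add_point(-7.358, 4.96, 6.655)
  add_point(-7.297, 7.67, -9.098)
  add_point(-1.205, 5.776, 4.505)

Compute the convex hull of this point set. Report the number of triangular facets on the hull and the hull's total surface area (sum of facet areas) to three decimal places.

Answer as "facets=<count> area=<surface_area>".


Extreme-point indices: [0, 1, 2, 3, 5, 6, 7, 8, 9] — 9 of 10 on the boundary.

Per-facet area ½‖(b−a)×(c−a)‖:
  f1: (p8, p6, p7) → 121.7233
  f2: (p3, p6, p2) → 19.3203
  f3: (p0, p6, p7) → 19.6453
  f4: (p0, p6, p2) → 54.6437
  f5: (p1, p8, p6) → 29.1577
  f6: (p1, p3, p6) → 6.5904
  f7: (p1, p3, p8) → 38.9569
  f8: (p9, p0, p2) → 31.2122
  f9: (p9, p8, p7) → 49.2327
  f10: (p9, p0, p7) → 12.7238
  f11: (p5, p9, p2) → 61.5599
  f12: (p5, p9, p8) → 60.0805
  f13: (p5, p3, p2) → 25.0659
  f14: (p5, p3, p8) → 36.6053
Σ area = 566.518

Euler: V−E+F = 9−21+14 = 2.

facets=14 area=566.518


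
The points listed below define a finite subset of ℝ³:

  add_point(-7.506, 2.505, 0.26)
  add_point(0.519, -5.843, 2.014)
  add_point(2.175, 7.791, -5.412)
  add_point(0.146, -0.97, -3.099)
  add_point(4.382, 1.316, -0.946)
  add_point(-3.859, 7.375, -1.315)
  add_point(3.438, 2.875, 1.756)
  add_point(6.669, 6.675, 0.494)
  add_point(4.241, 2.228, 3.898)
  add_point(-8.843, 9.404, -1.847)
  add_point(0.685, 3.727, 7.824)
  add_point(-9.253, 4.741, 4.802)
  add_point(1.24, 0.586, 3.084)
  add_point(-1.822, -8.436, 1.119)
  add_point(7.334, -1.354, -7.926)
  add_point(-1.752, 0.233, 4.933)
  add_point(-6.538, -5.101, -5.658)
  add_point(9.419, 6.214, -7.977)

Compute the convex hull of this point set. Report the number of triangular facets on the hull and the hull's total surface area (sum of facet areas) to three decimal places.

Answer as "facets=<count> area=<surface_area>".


Extreme-point indices: [1, 2, 7, 8, 9, 10, 11, 13, 14, 16, 17] — 11 of 18 on the boundary.

Facet areas (half cross-product norm):
  f1: (p10, p13, p11) → 71.7930
  f2: (p16, p13, p11) → 63.8400
  f3: (p9, p16, p11) → 58.1229
  f4: (p9, p16, p17) → 137.1987
  f5: (p9, p10, p11) → 41.1453
  f6: (p9, p7, p10) → 71.2975
  f7: (p14, p16, p17) → 49.3620
  f8: (p14, p16, p13) → 61.9857
  f9: (p14, p7, p17) → 34.9786
  f10: (p8, p7, p10) → 14.9504
  f11: (p8, p14, p7) → 35.4624
  f12: (p2, p7, p17) → 27.8337
  f13: (p2, p9, p17) → 3.1830
  f14: (p2, p9, p7) → 41.1825
  f15: (p1, p10, p13) → 13.2857
  f16: (p1, p8, p10) → 24.8111
  f17: (p1, p14, p13) → 21.2215
  f18: (p1, p8, p14) → 54.3482
Σ area = 826.002

Euler: V−E+F = 11−27+18 = 2.

facets=18 area=826.002


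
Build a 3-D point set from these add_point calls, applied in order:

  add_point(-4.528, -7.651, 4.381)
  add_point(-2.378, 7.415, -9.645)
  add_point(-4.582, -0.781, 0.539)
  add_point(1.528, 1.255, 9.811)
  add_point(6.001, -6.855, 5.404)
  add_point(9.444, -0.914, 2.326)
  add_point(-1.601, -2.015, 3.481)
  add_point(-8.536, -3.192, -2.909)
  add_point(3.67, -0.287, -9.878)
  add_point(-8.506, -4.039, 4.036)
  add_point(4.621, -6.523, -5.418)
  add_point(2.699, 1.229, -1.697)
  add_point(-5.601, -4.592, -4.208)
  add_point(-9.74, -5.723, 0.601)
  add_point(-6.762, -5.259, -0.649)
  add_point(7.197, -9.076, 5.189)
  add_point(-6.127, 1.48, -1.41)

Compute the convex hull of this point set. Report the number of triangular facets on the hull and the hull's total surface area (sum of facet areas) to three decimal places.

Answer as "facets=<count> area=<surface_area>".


Extreme-point indices: [0, 1, 3, 5, 7, 8, 9, 10, 12, 13, 15, 16] — 12 of 17 on the boundary.

Triangle areas on the boundary:
  f1: (p3, p1, p5) → 103.6848
  f2: (p16, p3, p1) → 65.9177
  f3: (p12, p10, p13) → 24.7236
  f4: (p8, p1, p5) → 63.5722
  f5: (p8, p10, p5) → 41.3159
  f6: (p8, p12, p1) → 55.9533
  f7: (p8, p12, p10) → 39.6181
  f8: (p15, p3, p5) → 48.4557
  f9: (p15, p10, p5) → 44.6463
  f10: (p7, p12, p13) → 7.5280
  f11: (p7, p12, p1) → 23.7565
  f12: (p7, p16, p13) → 11.3274
  f13: (p7, p16, p1) → 26.9371
  f14: (p0, p15, p3) → 64.1448
  f15: (p0, p10, p13) → 45.0111
  f16: (p0, p15, p10) → 62.8767
  f17: (p9, p0, p13) → 10.8215
  f18: (p9, p0, p3) → 32.3222
  f19: (p9, p16, p13) → 15.9756
  f20: (p9, p16, p3) → 50.4769
Σ area = 839.065

Euler: V−E+F = 12−30+20 = 2.

facets=20 area=839.065


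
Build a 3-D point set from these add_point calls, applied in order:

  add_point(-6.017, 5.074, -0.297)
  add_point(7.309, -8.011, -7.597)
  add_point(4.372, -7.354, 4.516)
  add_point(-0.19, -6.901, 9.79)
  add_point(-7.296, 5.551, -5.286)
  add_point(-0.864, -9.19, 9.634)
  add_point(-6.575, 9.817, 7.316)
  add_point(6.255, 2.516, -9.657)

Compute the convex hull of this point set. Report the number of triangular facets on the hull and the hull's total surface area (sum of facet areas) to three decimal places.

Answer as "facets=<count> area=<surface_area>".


facets=10 area=826.011

Hull vertices (7/8): indices [1, 2, 3, 4, 5, 6, 7].

Area of each hull facet:
  f1: (p7, p1, p4) → 76.2174
  f2: (p6, p7, p4) → 92.5100
  f3: (p5, p1, p4) → 177.8148
  f4: (p5, p6, p4) → 130.9568
  f5: (p5, p6, p3) → 13.5904
  f6: (p2, p7, p1) → 66.8475
  f7: (p2, p5, p1) → 27.7276
  f8: (p2, p5, p3) → 8.3329
  f9: (p2, p6, p7) → 170.0086
  f10: (p2, p6, p3) → 62.0047
Σ area = 826.011

Euler characteristic 7−15+10 = 2 ✓


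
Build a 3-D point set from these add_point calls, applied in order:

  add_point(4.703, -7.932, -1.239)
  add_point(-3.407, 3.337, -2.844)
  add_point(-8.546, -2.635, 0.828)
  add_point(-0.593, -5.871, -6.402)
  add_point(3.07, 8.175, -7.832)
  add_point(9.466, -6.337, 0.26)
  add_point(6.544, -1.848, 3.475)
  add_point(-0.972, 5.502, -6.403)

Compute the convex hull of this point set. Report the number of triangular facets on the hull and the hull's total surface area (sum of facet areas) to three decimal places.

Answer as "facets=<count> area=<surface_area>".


Extreme-point indices: [0, 1, 2, 3, 4, 5, 6, 7] — 8 of 8 on the boundary.

Facet areas (half cross-product norm):
  f1: (p6, p4, p5) → 47.5071
  f2: (p3, p4, p5) → 87.4416
  f3: (p1, p6, p2) → 55.9487
  f4: (p1, p6, p4) → 61.0392
  f5: (p0, p3, p2) → 42.7092
  f6: (p0, p3, p5) → 13.5933
  f7: (p0, p6, p2) → 56.3668
  f8: (p0, p6, p5) → 16.3444
  f9: (p7, p3, p2) → 60.6838
  f10: (p7, p3, p4) → 24.8582
  f11: (p7, p1, p2) → 8.3077
  f12: (p7, p1, p4) → 6.4260
Σ area = 481.226

Euler characteristic 8−18+12 = 2 ✓

facets=12 area=481.226


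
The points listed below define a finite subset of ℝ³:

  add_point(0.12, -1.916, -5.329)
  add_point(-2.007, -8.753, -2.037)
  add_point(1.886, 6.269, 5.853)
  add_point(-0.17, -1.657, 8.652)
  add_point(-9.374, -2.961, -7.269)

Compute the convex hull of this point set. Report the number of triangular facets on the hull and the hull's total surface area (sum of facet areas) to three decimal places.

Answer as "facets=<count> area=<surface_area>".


Points on the hull: [0, 1, 2, 3, 4] (5 of 5).

Per-facet area ½‖(b−a)×(c−a)‖:
  f1: (p3, p2, p4) → 79.4008
  f2: (p3, p1, p4) → 68.0925
  f3: (p0, p2, p4) → 63.8894
  f4: (p0, p1, p4) → 36.9478
  f5: (p0, p3, p2) → 57.5089
  f6: (p0, p3, p1) → 50.3381
Σ area = 356.177

Check V−E+F: 5 − 9 + 6 = 2.

facets=6 area=356.177


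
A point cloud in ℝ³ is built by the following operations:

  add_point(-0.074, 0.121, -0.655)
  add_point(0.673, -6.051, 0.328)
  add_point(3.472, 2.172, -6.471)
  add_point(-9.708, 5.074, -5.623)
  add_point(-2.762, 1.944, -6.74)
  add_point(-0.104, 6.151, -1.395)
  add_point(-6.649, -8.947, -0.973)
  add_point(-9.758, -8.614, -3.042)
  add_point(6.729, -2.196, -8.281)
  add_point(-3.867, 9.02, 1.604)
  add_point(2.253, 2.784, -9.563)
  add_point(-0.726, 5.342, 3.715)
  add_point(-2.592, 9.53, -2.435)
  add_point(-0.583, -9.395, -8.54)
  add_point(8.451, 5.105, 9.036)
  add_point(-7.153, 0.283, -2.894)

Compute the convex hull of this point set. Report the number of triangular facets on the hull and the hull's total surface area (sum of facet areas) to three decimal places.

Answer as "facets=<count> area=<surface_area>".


facets=18 area=911.058

Points on the hull: [1, 3, 6, 7, 8, 9, 10, 11, 12, 13, 14] (11 of 16).

Facet areas (half cross-product norm):
  f1: (p9, p12, p14) → 30.7393
  f2: (p1, p8, p14) → 90.1919
  f3: (p1, p8, p13) → 45.7323
  f4: (p10, p8, p13) → 34.9610
  f5: (p10, p12, p14) → 90.4349
  f6: (p10, p8, p14) → 64.2488
  f7: (p11, p9, p7) → 47.1491
  f8: (p11, p9, p14) → 19.1070
  f9: (p3, p9, p7) → 68.0139
  f10: (p3, p9, p12) → 19.1412
  f11: (p3, p10, p12) → 48.2877
  f12: (p3, p13, p7) → 74.6674
  f13: (p3, p10, p13) → 80.1389
  f14: (p6, p13, p7) → 18.1230
  f15: (p6, p1, p13) → 34.9864
  f16: (p6, p1, p14) → 40.2856
  f17: (p6, p11, p7) → 27.9590
  f18: (p6, p11, p14) → 76.8906
Σ area = 911.058

Check V−E+F: 11 − 27 + 18 = 2.


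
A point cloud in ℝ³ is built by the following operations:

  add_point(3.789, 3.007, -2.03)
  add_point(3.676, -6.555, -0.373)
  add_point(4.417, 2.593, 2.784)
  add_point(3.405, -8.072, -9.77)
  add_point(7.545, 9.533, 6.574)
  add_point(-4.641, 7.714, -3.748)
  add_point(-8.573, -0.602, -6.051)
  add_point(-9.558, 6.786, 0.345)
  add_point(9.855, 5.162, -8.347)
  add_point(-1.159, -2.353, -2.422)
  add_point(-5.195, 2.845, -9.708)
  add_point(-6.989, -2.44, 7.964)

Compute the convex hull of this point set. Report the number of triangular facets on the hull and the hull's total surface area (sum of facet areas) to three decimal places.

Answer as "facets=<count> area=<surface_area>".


Extreme-point indices: [1, 3, 4, 5, 6, 7, 8, 10, 11] — 9 of 12 on the boundary.

Per-facet area ½‖(b−a)×(c−a)‖:
  f1: (p11, p4, p7) → 107.6886
  f2: (p10, p3, p8) → 92.6227
  f3: (p1, p11, p3) → 53.5677
  f4: (p1, p11, p4) → 120.0040
  f5: (p1, p3, p8) → 68.1884
  f6: (p1, p4, p8) → 114.3835
  f7: (p5, p10, p7) → 23.4193
  f8: (p5, p10, p8) → 57.3277
  f9: (p5, p4, p7) → 51.0439
  f10: (p5, p4, p8) → 107.1520
  f11: (p6, p11, p3) → 103.3629
  f12: (p6, p10, p3) → 41.8692
  f13: (p6, p11, p7) → 59.0859
  f14: (p6, p10, p7) → 29.7293
Σ area = 1029.445

Check V−E+F: 9 − 21 + 14 = 2.

facets=14 area=1029.445


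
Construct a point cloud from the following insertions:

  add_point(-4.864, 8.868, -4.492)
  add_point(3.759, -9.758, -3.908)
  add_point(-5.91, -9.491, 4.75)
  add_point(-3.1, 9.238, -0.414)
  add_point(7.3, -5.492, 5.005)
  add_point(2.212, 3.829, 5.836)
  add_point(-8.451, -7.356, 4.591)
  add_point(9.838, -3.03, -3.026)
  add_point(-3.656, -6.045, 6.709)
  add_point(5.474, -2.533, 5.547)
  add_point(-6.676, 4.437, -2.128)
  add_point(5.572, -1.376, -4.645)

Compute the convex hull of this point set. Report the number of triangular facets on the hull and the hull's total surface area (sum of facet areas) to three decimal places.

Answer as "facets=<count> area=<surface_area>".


12 of the 12 inputs are extreme points: [0, 1, 2, 3, 4, 5, 6, 7, 8, 9, 10, 11].

Per-facet area ½‖(b−a)×(c−a)‖:
  f1: (p5, p3, p6) → 76.1375
  f2: (p5, p3, p7) → 65.6574
  f3: (p0, p3, p7) → 39.9898
  f4: (p4, p1, p7) → 37.9814
  f5: (p4, p5, p7) → 46.7040
  f6: (p10, p1, p6) → 100.0051
  f7: (p10, p0, p1) → 42.8821
  f8: (p10, p3, p6) → 33.9790
  f9: (p10, p0, p3) → 11.6573
  f10: (p11, p1, p7) → 20.5643
  f11: (p11, p0, p7) → 17.9620
  f12: (p11, p0, p1) → 53.3360
  f13: (p2, p1, p6) → 17.9990
  f14: (p2, p4, p1) → 64.4698
  f15: (p8, p2, p4) → 22.4804
  f16: (p8, p5, p6) → 24.1606
  f17: (p8, p2, p6) → 7.5469
  f18: (p9, p4, p5) → 1.7409
  f19: (p9, p8, p5) → 35.0285
  f20: (p9, p8, p4) → 16.9853
Σ area = 737.267

Euler: V−E+F = 12−30+20 = 2.

facets=20 area=737.267


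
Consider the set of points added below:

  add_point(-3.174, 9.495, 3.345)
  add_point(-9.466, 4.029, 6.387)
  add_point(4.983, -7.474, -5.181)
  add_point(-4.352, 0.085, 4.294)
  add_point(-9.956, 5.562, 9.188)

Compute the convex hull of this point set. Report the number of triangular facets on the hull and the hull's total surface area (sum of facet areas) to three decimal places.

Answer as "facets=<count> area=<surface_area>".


5 of the 5 inputs are extreme points: [0, 1, 2, 3, 4].

Facet areas (half cross-product norm):
  f1: (p1, p0, p4) → 14.2400
  f2: (p1, p0, p2) → 91.3611
  f3: (p3, p0, p4) → 39.1462
  f4: (p3, p0, p2) → 68.2740
  f5: (p3, p1, p4) → 8.2643
  f6: (p3, p1, p2) → 18.0548
Σ area = 239.340

Euler characteristic 5−9+6 = 2 ✓

facets=6 area=239.340


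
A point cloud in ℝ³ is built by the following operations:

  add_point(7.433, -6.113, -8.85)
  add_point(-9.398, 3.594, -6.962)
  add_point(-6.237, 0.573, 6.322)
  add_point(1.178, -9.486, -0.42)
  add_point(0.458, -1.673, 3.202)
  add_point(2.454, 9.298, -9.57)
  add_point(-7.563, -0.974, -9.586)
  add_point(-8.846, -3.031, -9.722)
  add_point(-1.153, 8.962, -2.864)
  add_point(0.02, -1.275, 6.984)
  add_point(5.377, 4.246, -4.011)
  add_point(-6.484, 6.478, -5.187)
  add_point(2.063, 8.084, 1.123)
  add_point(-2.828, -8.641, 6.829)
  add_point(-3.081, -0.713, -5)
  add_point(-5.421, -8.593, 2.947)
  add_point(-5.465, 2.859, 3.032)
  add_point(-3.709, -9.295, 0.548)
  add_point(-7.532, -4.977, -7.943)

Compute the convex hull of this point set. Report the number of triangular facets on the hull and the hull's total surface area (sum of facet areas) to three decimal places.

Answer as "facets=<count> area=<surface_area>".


facets=30 area=971.222

Hull vertices (17/19): indices [0, 1, 2, 3, 5, 6, 7, 8, 9, 10, 11, 12, 13, 15, 16, 17, 18].

Facet areas (half cross-product norm):
  f1: (p7, p5, p0) → 117.9564
  f2: (p7, p15, p1) → 51.2655
  f3: (p2, p15, p1) → 68.1505
  f4: (p2, p12, p9) → 36.5821
  f5: (p13, p2, p9) → 25.8096
  f6: (p13, p2, p15) → 22.2641
  f7: (p6, p5, p1) → 37.3799
  f8: (p6, p7, p1) → 5.6730
  f9: (p6, p7, p5) → 3.8343
  f10: (p18, p7, p0) → 19.6936
  f11: (p18, p7, p15) → 9.0779
  f12: (p10, p9, p0) → 77.8641
  f13: (p10, p12, p9) → 40.5157
  f14: (p10, p5, p0) → 44.0994
  f15: (p10, p12, p5) → 29.0805
  f16: (p11, p2, p1) → 28.8271
  f17: (p11, p5, p1) → 18.9724
  f18: (p3, p18, p0) → 67.0657
  f19: (p3, p9, p0) → 57.5813
  f20: (p3, p13, p9) → 32.8176
  f21: (p8, p2, p12) → 32.0707
  f22: (p8, p12, p5) → 18.2411
  f23: (p8, p11, p5) → 23.9939
  f24: (p17, p13, p15) → 6.6453
  f25: (p17, p3, p13) → 15.8660
  f26: (p17, p18, p15) → 14.5822
  f27: (p17, p3, p18) → 24.9568
  f28: (p16, p11, p2) → 6.4741
  f29: (p16, p8, p2) → 6.3811
  f30: (p16, p8, p11) → 27.5001
Σ area = 971.222

Euler: V−E+F = 17−45+30 = 2.


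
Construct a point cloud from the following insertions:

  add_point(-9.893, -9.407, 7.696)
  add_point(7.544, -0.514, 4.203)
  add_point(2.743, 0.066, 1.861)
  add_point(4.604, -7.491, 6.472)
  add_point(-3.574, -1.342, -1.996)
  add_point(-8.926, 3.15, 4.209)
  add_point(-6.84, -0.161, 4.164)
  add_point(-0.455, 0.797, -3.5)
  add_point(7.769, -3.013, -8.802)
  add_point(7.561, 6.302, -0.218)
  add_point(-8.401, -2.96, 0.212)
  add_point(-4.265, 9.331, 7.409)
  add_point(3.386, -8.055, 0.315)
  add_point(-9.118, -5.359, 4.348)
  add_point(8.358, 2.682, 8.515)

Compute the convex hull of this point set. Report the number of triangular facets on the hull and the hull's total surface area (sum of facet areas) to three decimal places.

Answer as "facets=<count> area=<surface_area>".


facets=18 area=945.596

11 of the 15 inputs are extreme points: [0, 1, 3, 5, 7, 8, 9, 10, 11, 12, 14].

Facet areas (half cross-product norm):
  f1: (p11, p14, p0) → 137.3861
  f2: (p3, p14, p0) → 72.6607
  f3: (p10, p8, p0) → 80.4337
  f4: (p9, p11, p14) → 64.2516
  f5: (p9, p8, p14) → 56.4760
  f6: (p12, p8, p0) → 55.2582
  f7: (p12, p3, p0) → 45.8950
  f8: (p12, p3, p8) → 26.3332
  f9: (p1, p8, p14) → 16.5004
  f10: (p1, p3, p14) → 20.1171
  f11: (p1, p3, p8) → 51.9537
  f12: (p7, p10, p8) → 35.4854
  f13: (p7, p9, p11) → 68.9318
  f14: (p7, p9, p8) → 52.0942
  f15: (p5, p7, p11) → 48.9738
  f16: (p5, p7, p10) → 34.8651
  f17: (p5, p11, p0) → 41.6750
  f18: (p5, p10, p0) → 36.3045
Σ area = 945.596

Check V−E+F: 11 − 27 + 18 = 2.


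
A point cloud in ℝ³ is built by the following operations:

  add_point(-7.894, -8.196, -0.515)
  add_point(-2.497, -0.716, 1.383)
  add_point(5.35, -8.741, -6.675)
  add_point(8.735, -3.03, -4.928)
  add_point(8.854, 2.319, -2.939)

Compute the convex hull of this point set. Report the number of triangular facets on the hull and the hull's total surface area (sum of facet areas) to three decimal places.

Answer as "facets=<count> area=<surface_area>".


facets=6 area=285.956

Points on the hull: [0, 1, 2, 3, 4] (5 of 5).

Per-facet area ½‖(b−a)×(c−a)‖:
  f1: (p2, p4, p0) → 88.6532
  f2: (p1, p4, p0) → 45.1659
  f3: (p1, p2, p0) → 62.9338
  f4: (p3, p2, p4) → 9.3585
  f5: (p3, p1, p4) → 35.4471
  f6: (p3, p1, p2) → 44.3979
Σ area = 285.956

Check V−E+F: 5 − 9 + 6 = 2.


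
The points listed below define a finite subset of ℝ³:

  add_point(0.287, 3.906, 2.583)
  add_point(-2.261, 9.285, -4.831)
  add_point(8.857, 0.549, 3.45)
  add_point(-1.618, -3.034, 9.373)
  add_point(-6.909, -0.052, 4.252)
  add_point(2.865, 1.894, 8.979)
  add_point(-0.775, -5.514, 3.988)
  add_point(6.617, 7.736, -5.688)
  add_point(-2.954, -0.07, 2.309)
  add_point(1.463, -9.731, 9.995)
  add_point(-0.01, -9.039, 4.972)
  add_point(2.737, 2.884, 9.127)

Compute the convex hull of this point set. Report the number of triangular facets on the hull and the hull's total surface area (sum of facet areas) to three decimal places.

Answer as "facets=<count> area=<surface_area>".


Hull vertices (8/12): indices [1, 2, 3, 4, 7, 9, 10, 11].

Triangle areas on the boundary:
  f1: (p11, p9, p2) → 54.4414
  f2: (p11, p7, p2) → 50.1861
  f3: (p10, p9, p4) → 28.2541
  f4: (p10, p9, p2) → 34.7058
  f5: (p10, p7, p2) → 71.1837
  f6: (p3, p9, p4) → 21.7783
  f7: (p3, p11, p4) → 29.1292
  f8: (p3, p11, p9) → 23.7844
  f9: (p1, p11, p4) → 76.1754
  f10: (p1, p11, p7) → 69.9644
  f11: (p1, p10, p4) → 72.8768
  f12: (p1, p10, p7) → 92.4806
Σ area = 624.960

Check V−E+F: 8 − 18 + 12 = 2.

facets=12 area=624.960


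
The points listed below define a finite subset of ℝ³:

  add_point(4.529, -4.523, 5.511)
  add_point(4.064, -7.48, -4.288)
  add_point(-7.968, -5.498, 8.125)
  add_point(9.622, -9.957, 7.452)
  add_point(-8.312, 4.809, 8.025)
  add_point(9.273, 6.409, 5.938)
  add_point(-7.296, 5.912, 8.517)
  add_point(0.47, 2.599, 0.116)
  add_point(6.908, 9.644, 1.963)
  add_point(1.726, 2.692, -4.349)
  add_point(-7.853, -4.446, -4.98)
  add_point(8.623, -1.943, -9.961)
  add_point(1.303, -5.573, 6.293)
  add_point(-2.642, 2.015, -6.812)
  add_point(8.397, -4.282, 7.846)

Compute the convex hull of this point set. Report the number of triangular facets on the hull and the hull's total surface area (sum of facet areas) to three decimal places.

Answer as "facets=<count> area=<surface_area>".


Extreme-point indices: [1, 2, 3, 4, 5, 6, 8, 10, 11, 13, 14] — 11 of 15 on the boundary.

Area of each hull facet:
  f1: (p5, p11, p3) → 136.6112
  f2: (p5, p11, p8) → 47.0811
  f3: (p2, p10, p4) → 67.5263
  f4: (p2, p10, p3) → 119.3335
  f5: (p1, p11, p3) → 53.8513
  f6: (p1, p10, p3) → 70.3951
  f7: (p1, p10, p11) → 53.7510
  f8: (p13, p11, p8) → 89.5089
  f9: (p13, p10, p11) → 48.7457
  f10: (p13, p10, p4) → 65.7594
  f11: (p14, p5, p3) → 11.7964
  f12: (p14, p2, p3) → 47.2904
  f13: (p6, p5, p8) → 45.3304
  f14: (p6, p13, p4) → 12.5152
  f15: (p6, p13, p8) → 108.6177
  f16: (p6, p14, p5) → 90.5466
  f17: (p6, p2, p4) → 6.0125
  f18: (p6, p14, p2) → 93.0304
Σ area = 1167.703

Euler: V−E+F = 11−27+18 = 2.

facets=18 area=1167.703


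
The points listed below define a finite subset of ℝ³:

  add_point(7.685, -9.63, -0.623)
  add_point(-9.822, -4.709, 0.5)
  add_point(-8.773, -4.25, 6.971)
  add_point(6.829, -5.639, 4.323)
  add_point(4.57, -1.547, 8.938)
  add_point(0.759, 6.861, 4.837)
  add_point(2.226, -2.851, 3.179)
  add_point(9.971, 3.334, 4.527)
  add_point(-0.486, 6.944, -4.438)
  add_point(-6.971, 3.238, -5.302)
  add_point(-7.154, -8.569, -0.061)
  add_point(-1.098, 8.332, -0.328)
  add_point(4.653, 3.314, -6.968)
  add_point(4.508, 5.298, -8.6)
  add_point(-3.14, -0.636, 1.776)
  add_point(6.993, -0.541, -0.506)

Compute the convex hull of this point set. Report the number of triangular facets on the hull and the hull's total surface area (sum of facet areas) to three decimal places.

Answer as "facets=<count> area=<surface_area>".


Hull vertices (12/16): indices [0, 1, 2, 3, 4, 5, 7, 8, 9, 10, 11, 13].

Per-facet area ½‖(b−a)×(c−a)‖:
  f1: (p13, p0, p7) → 97.6998
  f2: (p11, p13, p7) → 65.7341
  f3: (p10, p9, p1) → 22.0857
  f4: (p10, p13, p0) → 124.8090
  f5: (p10, p9, p13) → 75.1768
  f6: (p3, p0, p7) → 25.2678
  f7: (p3, p4, p7) → 27.2379
  f8: (p2, p9, p1) → 29.9036
  f9: (p2, p9, p11) → 66.5800
  f10: (p2, p10, p1) → 15.4730
  f11: (p2, p3, p4) → 44.8987
  f12: (p2, p10, p0) → 60.4463
  f13: (p2, p3, p0) → 48.3591
  f14: (p5, p11, p7) → 26.0608
  f15: (p5, p4, p7) → 38.4284
  f16: (p5, p2, p11) → 41.7543
  f17: (p5, p2, p4) → 67.0759
  f18: (p8, p11, p13) → 9.4775
  f19: (p8, p9, p13) → 22.5149
  f20: (p8, p9, p11) → 16.3001
Σ area = 925.284

Check V−E+F: 12 − 30 + 20 = 2.

facets=20 area=925.284


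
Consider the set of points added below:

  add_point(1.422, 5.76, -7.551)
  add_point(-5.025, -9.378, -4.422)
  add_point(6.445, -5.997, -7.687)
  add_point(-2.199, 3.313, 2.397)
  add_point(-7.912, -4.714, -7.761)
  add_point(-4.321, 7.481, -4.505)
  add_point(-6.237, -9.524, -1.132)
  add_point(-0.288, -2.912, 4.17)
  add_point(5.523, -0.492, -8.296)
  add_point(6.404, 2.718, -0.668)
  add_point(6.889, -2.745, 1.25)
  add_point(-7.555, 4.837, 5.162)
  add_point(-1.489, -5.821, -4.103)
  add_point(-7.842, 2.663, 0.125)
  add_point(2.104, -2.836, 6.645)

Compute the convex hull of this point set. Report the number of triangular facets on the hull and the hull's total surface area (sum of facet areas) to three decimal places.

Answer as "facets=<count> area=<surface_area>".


facets=20 area=787.662

12 of the 15 inputs are extreme points: [0, 1, 2, 4, 5, 6, 8, 9, 10, 11, 13, 14].

Per-facet area ½‖(b−a)×(c−a)‖:
  f1: (p2, p8, p4) → 39.1676
  f2: (p0, p5, p4) → 43.8240
  f3: (p0, p8, p4) → 50.9090
  f4: (p6, p11, p4) → 64.0879
  f5: (p6, p2, p10) → 66.8579
  f6: (p13, p5, p4) → 40.7799
  f7: (p13, p11, p4) → 10.1003
  f8: (p13, p11, p5) → 19.8846
  f9: (p9, p0, p8) → 29.2435
  f10: (p9, p2, p10) → 27.6576
  f11: (p9, p2, p8) → 22.5529
  f12: (p9, p11, p5) → 64.5755
  f13: (p9, p0, p5) → 29.6538
  f14: (p14, p6, p10) → 47.6668
  f15: (p14, p6, p11) → 79.5585
  f16: (p14, p9, p10) → 20.5130
  f17: (p14, p9, p11) → 62.7089
  f18: (p1, p2, p4) → 39.6692
  f19: (p1, p6, p4) → 10.5012
  f20: (p1, p6, p2) → 17.7500
Σ area = 787.662

Euler: V−E+F = 12−30+20 = 2.


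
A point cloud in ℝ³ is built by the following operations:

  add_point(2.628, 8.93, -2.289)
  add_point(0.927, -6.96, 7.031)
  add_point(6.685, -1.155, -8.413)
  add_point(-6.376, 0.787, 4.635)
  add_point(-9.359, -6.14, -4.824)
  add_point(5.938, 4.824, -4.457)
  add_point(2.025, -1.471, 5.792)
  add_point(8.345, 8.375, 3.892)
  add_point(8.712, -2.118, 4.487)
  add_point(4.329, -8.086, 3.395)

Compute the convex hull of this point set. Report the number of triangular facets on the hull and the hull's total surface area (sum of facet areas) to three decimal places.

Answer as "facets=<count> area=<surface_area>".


9 of the 10 inputs are extreme points: [0, 1, 2, 3, 4, 5, 7, 8, 9].

Triangle areas on the boundary:
  f1: (p2, p0, p4) → 105.5825
  f2: (p3, p0, p4) → 84.0691
  f3: (p9, p2, p4) → 104.6479
  f4: (p9, p2, p8) → 48.2384
  f5: (p5, p2, p0) → 10.2726
  f6: (p7, p3, p0) → 58.9259
  f7: (p7, p5, p0) → 23.7389
  f8: (p7, p2, p8) → 68.2228
  f9: (p7, p5, p2) → 21.3633
  f10: (p1, p9, p8) → 18.9880
  f11: (p1, p7, p8) → 43.4869
  f12: (p1, p7, p3) → 87.3598
  f13: (p1, p3, p4) → 65.8493
  f14: (p1, p9, p4) → 39.9563
Σ area = 780.702

Check V−E+F: 9 − 21 + 14 = 2.

facets=14 area=780.702


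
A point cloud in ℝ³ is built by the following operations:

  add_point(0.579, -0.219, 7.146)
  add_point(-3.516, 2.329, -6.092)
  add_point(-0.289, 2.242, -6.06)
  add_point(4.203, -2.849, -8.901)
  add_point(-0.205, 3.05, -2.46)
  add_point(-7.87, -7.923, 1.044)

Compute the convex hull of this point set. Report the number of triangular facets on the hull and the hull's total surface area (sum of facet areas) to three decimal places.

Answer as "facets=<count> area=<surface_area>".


Hull vertices (6/6): indices [0, 1, 2, 3, 4, 5].

Per-facet area ½‖(b−a)×(c−a)‖:
  f1: (p0, p3, p5) → 98.6847
  f2: (p0, p4, p3) → 45.7779
  f3: (p1, p3, p5) → 64.2223
  f4: (p1, p0, p5) → 77.7429
  f5: (p1, p0, p4) → 18.1774
  f6: (p2, p4, p3) → 11.6487
  f7: (p2, p1, p3) → 9.2748
  f8: (p2, p1, p4) → 5.9550
Σ area = 331.484

Euler: V−E+F = 6−12+8 = 2.

facets=8 area=331.484
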